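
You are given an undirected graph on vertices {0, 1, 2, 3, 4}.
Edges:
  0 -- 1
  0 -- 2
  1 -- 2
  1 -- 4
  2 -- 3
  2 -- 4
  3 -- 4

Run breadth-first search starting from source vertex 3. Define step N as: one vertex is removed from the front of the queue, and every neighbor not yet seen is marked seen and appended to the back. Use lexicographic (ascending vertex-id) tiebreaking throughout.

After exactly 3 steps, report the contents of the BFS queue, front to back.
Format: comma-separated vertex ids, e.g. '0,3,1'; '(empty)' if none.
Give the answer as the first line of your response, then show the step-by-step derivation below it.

0,1

step 1: dequeue 3; queue=[2,4]; order=3
step 2: dequeue 2; queue=[4,0,1]; order=3,2
step 3: dequeue 4; queue=[0,1]; order=3,2,4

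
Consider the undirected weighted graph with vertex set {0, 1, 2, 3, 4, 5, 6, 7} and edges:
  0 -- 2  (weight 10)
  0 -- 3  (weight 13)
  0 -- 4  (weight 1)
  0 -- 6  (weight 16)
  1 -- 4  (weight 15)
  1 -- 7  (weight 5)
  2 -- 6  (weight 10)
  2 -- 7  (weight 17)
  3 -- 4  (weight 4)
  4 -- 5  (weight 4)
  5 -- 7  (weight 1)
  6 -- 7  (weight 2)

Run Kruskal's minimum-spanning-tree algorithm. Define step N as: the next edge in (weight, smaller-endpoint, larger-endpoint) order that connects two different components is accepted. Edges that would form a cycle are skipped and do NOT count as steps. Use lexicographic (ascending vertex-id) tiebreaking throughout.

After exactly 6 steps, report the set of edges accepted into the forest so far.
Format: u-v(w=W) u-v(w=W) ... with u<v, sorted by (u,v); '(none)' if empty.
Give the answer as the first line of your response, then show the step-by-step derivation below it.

0-4(w=1) 1-7(w=5) 3-4(w=4) 4-5(w=4) 5-7(w=1) 6-7(w=2)

step 1: add edge 0-4 (w=1); MST = {0-4(w=1)}
step 2: add edge 5-7 (w=1); MST = {0-4(w=1) 5-7(w=1)}
step 3: add edge 6-7 (w=2); MST = {0-4(w=1) 5-7(w=1) 6-7(w=2)}
step 4: add edge 3-4 (w=4); MST = {0-4(w=1) 3-4(w=4) 5-7(w=1) 6-7(w=2)}
step 5: add edge 4-5 (w=4); MST = {0-4(w=1) 3-4(w=4) 4-5(w=4) 5-7(w=1) 6-7(w=2)}
step 6: add edge 1-7 (w=5); MST = {0-4(w=1) 1-7(w=5) 3-4(w=4) 4-5(w=4) 5-7(w=1) 6-7(w=2)}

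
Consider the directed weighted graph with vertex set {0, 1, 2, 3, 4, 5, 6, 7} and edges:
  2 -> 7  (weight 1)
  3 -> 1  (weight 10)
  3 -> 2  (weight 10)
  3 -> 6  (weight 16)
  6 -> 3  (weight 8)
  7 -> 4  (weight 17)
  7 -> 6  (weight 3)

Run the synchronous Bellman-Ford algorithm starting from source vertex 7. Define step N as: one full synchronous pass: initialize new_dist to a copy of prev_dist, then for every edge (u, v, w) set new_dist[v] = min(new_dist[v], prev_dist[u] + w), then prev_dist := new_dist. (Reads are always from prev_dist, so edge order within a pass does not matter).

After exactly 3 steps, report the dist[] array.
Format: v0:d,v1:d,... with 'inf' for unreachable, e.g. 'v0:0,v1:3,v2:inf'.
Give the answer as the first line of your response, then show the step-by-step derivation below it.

v0:inf,v1:21,v2:21,v3:11,v4:17,v5:inf,v6:3,v7:0

step 1: dist = v0:inf,v1:inf,v2:inf,v3:inf,v4:17,v5:inf,v6:3,v7:0
step 2: dist = v0:inf,v1:inf,v2:inf,v3:11,v4:17,v5:inf,v6:3,v7:0
step 3: dist = v0:inf,v1:21,v2:21,v3:11,v4:17,v5:inf,v6:3,v7:0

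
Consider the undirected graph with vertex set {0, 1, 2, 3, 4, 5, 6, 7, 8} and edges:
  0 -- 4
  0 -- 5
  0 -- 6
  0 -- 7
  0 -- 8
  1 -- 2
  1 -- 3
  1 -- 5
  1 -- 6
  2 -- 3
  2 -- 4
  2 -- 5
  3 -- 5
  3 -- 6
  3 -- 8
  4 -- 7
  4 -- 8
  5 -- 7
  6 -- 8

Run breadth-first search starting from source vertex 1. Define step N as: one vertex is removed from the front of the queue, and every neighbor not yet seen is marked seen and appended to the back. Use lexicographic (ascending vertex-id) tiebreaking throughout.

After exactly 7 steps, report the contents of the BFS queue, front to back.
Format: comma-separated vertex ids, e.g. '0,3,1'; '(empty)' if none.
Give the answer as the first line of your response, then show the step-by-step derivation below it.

0,7

step 1: dequeue 1; queue=[2,3,5,6]; order=1
step 2: dequeue 2; queue=[3,5,6,4]; order=1,2
step 3: dequeue 3; queue=[5,6,4,8]; order=1,2,3
step 4: dequeue 5; queue=[6,4,8,0,7]; order=1,2,3,5
step 5: dequeue 6; queue=[4,8,0,7]; order=1,2,3,5,6
step 6: dequeue 4; queue=[8,0,7]; order=1,2,3,5,6,4
step 7: dequeue 8; queue=[0,7]; order=1,2,3,5,6,4,8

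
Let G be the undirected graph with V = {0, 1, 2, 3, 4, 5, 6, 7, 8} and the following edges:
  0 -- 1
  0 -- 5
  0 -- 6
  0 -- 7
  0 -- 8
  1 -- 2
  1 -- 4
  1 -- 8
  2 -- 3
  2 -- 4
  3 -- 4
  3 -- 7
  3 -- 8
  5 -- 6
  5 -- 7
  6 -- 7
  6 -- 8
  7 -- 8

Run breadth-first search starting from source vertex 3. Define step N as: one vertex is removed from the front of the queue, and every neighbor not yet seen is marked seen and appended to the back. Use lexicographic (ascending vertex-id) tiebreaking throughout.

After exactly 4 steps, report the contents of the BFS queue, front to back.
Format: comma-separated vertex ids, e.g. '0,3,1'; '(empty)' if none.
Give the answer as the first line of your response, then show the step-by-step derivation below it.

8,1,0,5,6

step 1: dequeue 3; queue=[2,4,7,8]; order=3
step 2: dequeue 2; queue=[4,7,8,1]; order=3,2
step 3: dequeue 4; queue=[7,8,1]; order=3,2,4
step 4: dequeue 7; queue=[8,1,0,5,6]; order=3,2,4,7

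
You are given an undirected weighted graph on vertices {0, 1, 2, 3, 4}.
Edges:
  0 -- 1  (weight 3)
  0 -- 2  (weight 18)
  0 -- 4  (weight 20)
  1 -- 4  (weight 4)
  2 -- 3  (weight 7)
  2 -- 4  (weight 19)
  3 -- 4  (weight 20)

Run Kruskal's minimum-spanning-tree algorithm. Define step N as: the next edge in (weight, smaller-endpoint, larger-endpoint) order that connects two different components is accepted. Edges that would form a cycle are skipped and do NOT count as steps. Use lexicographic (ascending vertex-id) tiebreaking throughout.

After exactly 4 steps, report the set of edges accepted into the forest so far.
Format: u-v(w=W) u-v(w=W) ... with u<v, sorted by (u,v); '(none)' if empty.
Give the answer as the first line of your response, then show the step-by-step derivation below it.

0-1(w=3) 0-2(w=18) 1-4(w=4) 2-3(w=7)

step 1: add edge 0-1 (w=3); MST = {0-1(w=3)}
step 2: add edge 1-4 (w=4); MST = {0-1(w=3) 1-4(w=4)}
step 3: add edge 2-3 (w=7); MST = {0-1(w=3) 1-4(w=4) 2-3(w=7)}
step 4: add edge 0-2 (w=18); MST = {0-1(w=3) 0-2(w=18) 1-4(w=4) 2-3(w=7)}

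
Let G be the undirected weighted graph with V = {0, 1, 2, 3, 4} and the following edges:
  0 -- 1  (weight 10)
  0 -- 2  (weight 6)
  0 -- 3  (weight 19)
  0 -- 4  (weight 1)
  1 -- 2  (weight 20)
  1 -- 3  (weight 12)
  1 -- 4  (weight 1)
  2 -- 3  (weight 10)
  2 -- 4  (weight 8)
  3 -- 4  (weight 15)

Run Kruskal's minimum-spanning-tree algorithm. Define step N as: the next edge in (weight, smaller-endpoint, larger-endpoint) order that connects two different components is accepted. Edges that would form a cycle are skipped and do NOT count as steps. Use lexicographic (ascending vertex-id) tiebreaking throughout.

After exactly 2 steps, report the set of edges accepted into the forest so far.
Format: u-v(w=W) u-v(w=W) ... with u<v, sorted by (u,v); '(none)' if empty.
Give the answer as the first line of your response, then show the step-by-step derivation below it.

0-4(w=1) 1-4(w=1)

step 1: add edge 0-4 (w=1); MST = {0-4(w=1)}
step 2: add edge 1-4 (w=1); MST = {0-4(w=1) 1-4(w=1)}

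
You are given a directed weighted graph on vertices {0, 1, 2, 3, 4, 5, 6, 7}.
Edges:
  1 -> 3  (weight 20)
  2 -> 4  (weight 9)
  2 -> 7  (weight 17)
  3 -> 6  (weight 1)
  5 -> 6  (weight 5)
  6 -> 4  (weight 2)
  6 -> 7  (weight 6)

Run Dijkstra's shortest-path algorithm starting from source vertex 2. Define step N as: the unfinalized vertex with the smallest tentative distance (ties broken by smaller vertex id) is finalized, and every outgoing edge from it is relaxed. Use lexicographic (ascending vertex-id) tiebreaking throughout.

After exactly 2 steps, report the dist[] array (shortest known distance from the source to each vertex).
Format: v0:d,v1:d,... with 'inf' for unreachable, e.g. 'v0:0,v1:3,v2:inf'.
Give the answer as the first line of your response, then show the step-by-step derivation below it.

v0:inf,v1:inf,v2:0,v3:inf,v4:9,v5:inf,v6:inf,v7:17

step 1: dist = v0:inf,v1:inf,v2:0,v3:inf,v4:9,v5:inf,v6:inf,v7:17
step 2: dist = v0:inf,v1:inf,v2:0,v3:inf,v4:9,v5:inf,v6:inf,v7:17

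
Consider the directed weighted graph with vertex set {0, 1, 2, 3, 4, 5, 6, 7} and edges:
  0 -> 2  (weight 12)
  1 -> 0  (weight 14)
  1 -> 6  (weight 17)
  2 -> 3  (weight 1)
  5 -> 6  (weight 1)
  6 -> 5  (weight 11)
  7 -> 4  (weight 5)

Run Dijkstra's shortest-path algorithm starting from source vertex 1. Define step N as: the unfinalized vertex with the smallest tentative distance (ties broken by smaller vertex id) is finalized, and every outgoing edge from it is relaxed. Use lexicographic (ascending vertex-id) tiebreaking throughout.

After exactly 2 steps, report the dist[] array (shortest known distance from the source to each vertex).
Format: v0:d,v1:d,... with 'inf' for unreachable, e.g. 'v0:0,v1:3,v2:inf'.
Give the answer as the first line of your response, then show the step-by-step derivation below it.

v0:14,v1:0,v2:26,v3:inf,v4:inf,v5:inf,v6:17,v7:inf

step 1: dist = v0:14,v1:0,v2:inf,v3:inf,v4:inf,v5:inf,v6:17,v7:inf
step 2: dist = v0:14,v1:0,v2:26,v3:inf,v4:inf,v5:inf,v6:17,v7:inf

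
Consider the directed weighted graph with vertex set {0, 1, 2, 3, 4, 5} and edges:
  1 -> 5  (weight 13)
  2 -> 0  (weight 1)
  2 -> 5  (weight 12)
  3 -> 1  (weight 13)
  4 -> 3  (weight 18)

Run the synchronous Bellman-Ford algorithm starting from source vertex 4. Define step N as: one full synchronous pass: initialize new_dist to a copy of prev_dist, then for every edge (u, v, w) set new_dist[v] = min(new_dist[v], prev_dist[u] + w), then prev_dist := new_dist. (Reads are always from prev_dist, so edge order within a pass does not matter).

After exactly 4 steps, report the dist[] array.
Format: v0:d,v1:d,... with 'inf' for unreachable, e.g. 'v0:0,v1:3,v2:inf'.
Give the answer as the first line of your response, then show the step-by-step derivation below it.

v0:inf,v1:31,v2:inf,v3:18,v4:0,v5:44

step 1: dist = v0:inf,v1:inf,v2:inf,v3:18,v4:0,v5:inf
step 2: dist = v0:inf,v1:31,v2:inf,v3:18,v4:0,v5:inf
step 3: dist = v0:inf,v1:31,v2:inf,v3:18,v4:0,v5:44
step 4: dist = v0:inf,v1:31,v2:inf,v3:18,v4:0,v5:44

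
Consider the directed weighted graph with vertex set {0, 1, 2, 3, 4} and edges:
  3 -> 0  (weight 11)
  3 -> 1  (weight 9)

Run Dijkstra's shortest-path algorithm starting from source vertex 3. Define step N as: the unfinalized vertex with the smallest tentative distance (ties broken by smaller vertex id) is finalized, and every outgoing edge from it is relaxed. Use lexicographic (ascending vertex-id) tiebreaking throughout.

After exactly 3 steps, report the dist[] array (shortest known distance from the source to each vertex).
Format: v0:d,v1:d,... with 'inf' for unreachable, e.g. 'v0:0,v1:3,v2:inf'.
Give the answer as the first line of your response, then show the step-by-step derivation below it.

v0:11,v1:9,v2:inf,v3:0,v4:inf

step 1: dist = v0:11,v1:9,v2:inf,v3:0,v4:inf
step 2: dist = v0:11,v1:9,v2:inf,v3:0,v4:inf
step 3: dist = v0:11,v1:9,v2:inf,v3:0,v4:inf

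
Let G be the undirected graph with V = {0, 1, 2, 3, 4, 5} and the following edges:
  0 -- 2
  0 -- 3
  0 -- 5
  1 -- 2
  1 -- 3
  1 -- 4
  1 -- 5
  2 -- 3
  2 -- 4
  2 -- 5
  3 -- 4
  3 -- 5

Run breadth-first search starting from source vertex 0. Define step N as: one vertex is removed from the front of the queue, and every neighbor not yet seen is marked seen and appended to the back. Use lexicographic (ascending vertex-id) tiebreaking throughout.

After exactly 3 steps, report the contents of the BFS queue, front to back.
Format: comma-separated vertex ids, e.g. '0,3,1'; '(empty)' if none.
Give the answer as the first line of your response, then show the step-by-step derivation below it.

5,1,4

step 1: dequeue 0; queue=[2,3,5]; order=0
step 2: dequeue 2; queue=[3,5,1,4]; order=0,2
step 3: dequeue 3; queue=[5,1,4]; order=0,2,3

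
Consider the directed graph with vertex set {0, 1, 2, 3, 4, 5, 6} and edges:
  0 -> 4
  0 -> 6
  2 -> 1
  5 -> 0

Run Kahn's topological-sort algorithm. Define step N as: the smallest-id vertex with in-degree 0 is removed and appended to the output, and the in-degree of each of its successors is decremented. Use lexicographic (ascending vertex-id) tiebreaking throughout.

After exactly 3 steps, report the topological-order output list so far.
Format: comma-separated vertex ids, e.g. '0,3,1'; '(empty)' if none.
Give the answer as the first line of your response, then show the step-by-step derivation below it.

2,1,3

step 1: output 2; order=[2]; indeg=(1,0,0,0,1,0,1)
step 2: output 1; order=[2,1]; indeg=(1,0,0,0,1,0,1)
step 3: output 3; order=[2,1,3]; indeg=(1,0,0,0,1,0,1)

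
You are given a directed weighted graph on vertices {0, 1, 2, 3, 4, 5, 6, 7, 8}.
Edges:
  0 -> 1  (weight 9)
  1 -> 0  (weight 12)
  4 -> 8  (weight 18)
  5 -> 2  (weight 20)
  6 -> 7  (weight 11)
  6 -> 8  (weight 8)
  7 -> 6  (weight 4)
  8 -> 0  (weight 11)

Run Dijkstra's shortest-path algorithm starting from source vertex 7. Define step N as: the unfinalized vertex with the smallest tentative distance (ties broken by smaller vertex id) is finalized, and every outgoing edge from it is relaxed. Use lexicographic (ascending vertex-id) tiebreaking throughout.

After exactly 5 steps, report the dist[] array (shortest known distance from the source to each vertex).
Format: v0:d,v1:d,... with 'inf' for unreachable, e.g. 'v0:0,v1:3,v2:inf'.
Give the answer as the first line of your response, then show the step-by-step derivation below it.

v0:23,v1:32,v2:inf,v3:inf,v4:inf,v5:inf,v6:4,v7:0,v8:12

step 1: dist = v0:inf,v1:inf,v2:inf,v3:inf,v4:inf,v5:inf,v6:4,v7:0,v8:inf
step 2: dist = v0:inf,v1:inf,v2:inf,v3:inf,v4:inf,v5:inf,v6:4,v7:0,v8:12
step 3: dist = v0:23,v1:inf,v2:inf,v3:inf,v4:inf,v5:inf,v6:4,v7:0,v8:12
step 4: dist = v0:23,v1:32,v2:inf,v3:inf,v4:inf,v5:inf,v6:4,v7:0,v8:12
step 5: dist = v0:23,v1:32,v2:inf,v3:inf,v4:inf,v5:inf,v6:4,v7:0,v8:12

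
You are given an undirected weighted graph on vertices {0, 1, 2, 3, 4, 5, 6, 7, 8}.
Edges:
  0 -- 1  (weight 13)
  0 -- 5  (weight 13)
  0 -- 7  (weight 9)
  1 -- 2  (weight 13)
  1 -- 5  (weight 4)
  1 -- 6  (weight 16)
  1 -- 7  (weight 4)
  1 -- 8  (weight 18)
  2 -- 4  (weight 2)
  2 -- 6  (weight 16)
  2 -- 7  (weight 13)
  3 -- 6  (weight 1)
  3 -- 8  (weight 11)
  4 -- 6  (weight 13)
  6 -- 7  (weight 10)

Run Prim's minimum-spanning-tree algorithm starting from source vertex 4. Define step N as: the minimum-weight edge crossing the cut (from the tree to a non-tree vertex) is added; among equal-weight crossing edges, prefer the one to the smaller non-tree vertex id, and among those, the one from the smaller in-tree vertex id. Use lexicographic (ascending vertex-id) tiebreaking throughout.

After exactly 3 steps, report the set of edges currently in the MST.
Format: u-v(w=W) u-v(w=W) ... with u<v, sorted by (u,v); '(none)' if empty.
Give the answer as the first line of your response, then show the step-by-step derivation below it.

1-2(w=13) 1-5(w=4) 2-4(w=2)

step 1: add edge 2-4 (w=2); MST = {2-4(w=2)}
step 2: add edge 1-2 (w=13); MST = {1-2(w=13) 2-4(w=2)}
step 3: add edge 1-5 (w=4); MST = {1-2(w=13) 1-5(w=4) 2-4(w=2)}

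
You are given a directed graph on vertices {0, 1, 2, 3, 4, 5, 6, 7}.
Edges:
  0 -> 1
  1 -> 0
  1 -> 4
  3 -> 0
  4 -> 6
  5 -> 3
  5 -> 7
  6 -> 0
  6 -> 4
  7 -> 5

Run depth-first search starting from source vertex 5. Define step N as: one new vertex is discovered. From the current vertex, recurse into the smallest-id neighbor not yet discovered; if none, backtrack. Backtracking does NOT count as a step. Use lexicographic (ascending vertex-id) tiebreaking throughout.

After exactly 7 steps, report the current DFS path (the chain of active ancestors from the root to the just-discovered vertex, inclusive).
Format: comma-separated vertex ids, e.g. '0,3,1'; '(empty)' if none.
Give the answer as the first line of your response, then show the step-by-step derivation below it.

5,7

step 1: discover 5; path=5; order=5
step 2: discover 3; path=5>3; order=5,3
step 3: discover 0; path=5>3>0; order=5,3,0
step 4: discover 1; path=5>3>0>1; order=5,3,0,1
step 5: discover 4; path=5>3>0>1>4; order=5,3,0,1,4
step 6: discover 6; path=5>3>0>1>4>6; order=5,3,0,1,4,6
step 7: discover 7; path=5>7; order=5,3,0,1,4,6,7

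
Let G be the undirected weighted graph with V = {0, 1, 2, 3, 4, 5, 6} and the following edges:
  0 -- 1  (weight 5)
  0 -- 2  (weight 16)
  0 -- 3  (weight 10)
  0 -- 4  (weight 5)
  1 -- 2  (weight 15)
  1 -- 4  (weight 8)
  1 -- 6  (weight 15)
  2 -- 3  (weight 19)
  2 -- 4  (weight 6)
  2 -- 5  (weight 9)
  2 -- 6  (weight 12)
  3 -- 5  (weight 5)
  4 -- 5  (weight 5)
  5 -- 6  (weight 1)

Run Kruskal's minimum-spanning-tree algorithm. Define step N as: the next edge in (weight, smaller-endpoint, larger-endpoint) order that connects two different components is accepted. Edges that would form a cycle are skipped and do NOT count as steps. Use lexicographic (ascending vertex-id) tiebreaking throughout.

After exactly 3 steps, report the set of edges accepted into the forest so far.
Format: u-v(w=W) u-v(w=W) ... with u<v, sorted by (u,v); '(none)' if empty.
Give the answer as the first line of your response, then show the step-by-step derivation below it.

0-1(w=5) 0-4(w=5) 5-6(w=1)

step 1: add edge 5-6 (w=1); MST = {5-6(w=1)}
step 2: add edge 0-1 (w=5); MST = {0-1(w=5) 5-6(w=1)}
step 3: add edge 0-4 (w=5); MST = {0-1(w=5) 0-4(w=5) 5-6(w=1)}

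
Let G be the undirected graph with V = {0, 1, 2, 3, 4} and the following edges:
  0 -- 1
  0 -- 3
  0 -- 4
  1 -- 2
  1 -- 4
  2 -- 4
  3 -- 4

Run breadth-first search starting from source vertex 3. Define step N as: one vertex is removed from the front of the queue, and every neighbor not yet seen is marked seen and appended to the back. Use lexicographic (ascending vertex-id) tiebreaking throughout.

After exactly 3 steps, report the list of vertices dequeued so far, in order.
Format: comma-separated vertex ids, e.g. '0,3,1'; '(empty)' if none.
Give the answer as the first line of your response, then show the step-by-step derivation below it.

3,0,4

step 1: dequeue 3; queue=[0,4]; order=3
step 2: dequeue 0; queue=[4,1]; order=3,0
step 3: dequeue 4; queue=[1,2]; order=3,0,4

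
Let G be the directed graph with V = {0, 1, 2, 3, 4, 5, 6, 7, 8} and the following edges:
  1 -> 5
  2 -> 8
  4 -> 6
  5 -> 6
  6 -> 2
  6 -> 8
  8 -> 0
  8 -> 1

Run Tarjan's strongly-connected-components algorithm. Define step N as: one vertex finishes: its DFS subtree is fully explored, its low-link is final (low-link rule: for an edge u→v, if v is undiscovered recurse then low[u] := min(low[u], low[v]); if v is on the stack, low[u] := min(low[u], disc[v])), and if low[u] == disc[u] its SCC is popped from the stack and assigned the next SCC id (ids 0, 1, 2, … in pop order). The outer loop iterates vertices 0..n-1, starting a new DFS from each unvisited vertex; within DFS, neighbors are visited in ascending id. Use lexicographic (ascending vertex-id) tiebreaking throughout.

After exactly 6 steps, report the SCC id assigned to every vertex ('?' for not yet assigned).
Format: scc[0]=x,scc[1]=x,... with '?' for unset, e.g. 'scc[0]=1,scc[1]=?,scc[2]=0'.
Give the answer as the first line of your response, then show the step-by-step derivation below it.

scc[0]=0,scc[1]=1,scc[2]=1,scc[3]=?,scc[4]=?,scc[5]=1,scc[6]=1,scc[7]=?,scc[8]=1

step 1: low=(low[0]=0,low[1]=?,low[2]=?,low[3]=?,low[4]=?,low[5]=?,low[6]=?,low[7]=?,low[8]=?); scc=(scc[0]=0,scc[1]=?,scc[2]=?,scc[3]=?,scc[4]=?,scc[5]=?,scc[6]=?,scc[7]=?,scc[8]=?)
step 2: low=(low[0]=0,low[1]=1,low[2]=4,low[3]=?,low[4]=?,low[5]=2,low[6]=3,low[7]=?,low[8]=1); scc=(scc[0]=0,scc[1]=?,scc[2]=?,scc[3]=?,scc[4]=?,scc[5]=?,scc[6]=?,scc[7]=?,scc[8]=?)
step 3: low=(low[0]=0,low[1]=1,low[2]=1,low[3]=?,low[4]=?,low[5]=2,low[6]=3,low[7]=?,low[8]=1); scc=(scc[0]=0,scc[1]=?,scc[2]=?,scc[3]=?,scc[4]=?,scc[5]=?,scc[6]=?,scc[7]=?,scc[8]=?)
step 4: low=(low[0]=0,low[1]=1,low[2]=1,low[3]=?,low[4]=?,low[5]=2,low[6]=1,low[7]=?,low[8]=1); scc=(scc[0]=0,scc[1]=?,scc[2]=?,scc[3]=?,scc[4]=?,scc[5]=?,scc[6]=?,scc[7]=?,scc[8]=?)
step 5: low=(low[0]=0,low[1]=1,low[2]=1,low[3]=?,low[4]=?,low[5]=1,low[6]=1,low[7]=?,low[8]=1); scc=(scc[0]=0,scc[1]=?,scc[2]=?,scc[3]=?,scc[4]=?,scc[5]=?,scc[6]=?,scc[7]=?,scc[8]=?)
step 6: low=(low[0]=0,low[1]=1,low[2]=1,low[3]=?,low[4]=?,low[5]=1,low[6]=1,low[7]=?,low[8]=1); scc=(scc[0]=0,scc[1]=1,scc[2]=1,scc[3]=?,scc[4]=?,scc[5]=1,scc[6]=1,scc[7]=?,scc[8]=1)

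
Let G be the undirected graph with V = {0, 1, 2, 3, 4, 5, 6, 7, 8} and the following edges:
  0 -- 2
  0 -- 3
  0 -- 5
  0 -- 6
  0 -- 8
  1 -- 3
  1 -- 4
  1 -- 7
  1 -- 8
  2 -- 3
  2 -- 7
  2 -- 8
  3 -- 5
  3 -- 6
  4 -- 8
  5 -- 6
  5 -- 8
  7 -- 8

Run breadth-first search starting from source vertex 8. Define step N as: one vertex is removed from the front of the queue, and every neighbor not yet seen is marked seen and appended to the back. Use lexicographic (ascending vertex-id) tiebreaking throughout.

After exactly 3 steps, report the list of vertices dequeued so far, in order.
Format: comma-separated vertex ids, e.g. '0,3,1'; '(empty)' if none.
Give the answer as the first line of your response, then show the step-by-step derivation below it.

8,0,1

step 1: dequeue 8; queue=[0,1,2,4,5,7]; order=8
step 2: dequeue 0; queue=[1,2,4,5,7,3,6]; order=8,0
step 3: dequeue 1; queue=[2,4,5,7,3,6]; order=8,0,1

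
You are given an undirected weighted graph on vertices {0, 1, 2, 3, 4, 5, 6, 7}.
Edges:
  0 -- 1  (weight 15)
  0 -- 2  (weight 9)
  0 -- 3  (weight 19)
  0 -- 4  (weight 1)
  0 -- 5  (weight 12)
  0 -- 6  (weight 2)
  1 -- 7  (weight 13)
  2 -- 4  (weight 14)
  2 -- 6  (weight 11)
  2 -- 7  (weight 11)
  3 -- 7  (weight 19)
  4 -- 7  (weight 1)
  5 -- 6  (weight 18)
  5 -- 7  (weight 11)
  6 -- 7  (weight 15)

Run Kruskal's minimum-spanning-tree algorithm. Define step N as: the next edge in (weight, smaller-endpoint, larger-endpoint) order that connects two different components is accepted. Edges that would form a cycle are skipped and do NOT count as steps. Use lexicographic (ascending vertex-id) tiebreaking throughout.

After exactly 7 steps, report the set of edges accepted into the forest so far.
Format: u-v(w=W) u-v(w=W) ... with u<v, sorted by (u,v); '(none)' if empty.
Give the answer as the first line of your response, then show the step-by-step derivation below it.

0-2(w=9) 0-3(w=19) 0-4(w=1) 0-6(w=2) 1-7(w=13) 4-7(w=1) 5-7(w=11)

step 1: add edge 0-4 (w=1); MST = {0-4(w=1)}
step 2: add edge 4-7 (w=1); MST = {0-4(w=1) 4-7(w=1)}
step 3: add edge 0-6 (w=2); MST = {0-4(w=1) 0-6(w=2) 4-7(w=1)}
step 4: add edge 0-2 (w=9); MST = {0-2(w=9) 0-4(w=1) 0-6(w=2) 4-7(w=1)}
step 5: add edge 5-7 (w=11); MST = {0-2(w=9) 0-4(w=1) 0-6(w=2) 4-7(w=1) 5-7(w=11)}
step 6: add edge 1-7 (w=13); MST = {0-2(w=9) 0-4(w=1) 0-6(w=2) 1-7(w=13) 4-7(w=1) 5-7(w=11)}
step 7: add edge 0-3 (w=19); MST = {0-2(w=9) 0-3(w=19) 0-4(w=1) 0-6(w=2) 1-7(w=13) 4-7(w=1) 5-7(w=11)}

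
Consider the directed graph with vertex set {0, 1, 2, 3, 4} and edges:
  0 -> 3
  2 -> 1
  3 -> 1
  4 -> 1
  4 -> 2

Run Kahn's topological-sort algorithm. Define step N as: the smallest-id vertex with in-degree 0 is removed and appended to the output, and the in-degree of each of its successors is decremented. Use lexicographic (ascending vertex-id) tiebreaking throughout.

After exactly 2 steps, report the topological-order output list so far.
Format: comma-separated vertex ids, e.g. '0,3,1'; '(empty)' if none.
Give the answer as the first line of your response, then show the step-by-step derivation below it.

0,3

step 1: output 0; order=[0]; indeg=(0,3,1,0,0)
step 2: output 3; order=[0,3]; indeg=(0,2,1,0,0)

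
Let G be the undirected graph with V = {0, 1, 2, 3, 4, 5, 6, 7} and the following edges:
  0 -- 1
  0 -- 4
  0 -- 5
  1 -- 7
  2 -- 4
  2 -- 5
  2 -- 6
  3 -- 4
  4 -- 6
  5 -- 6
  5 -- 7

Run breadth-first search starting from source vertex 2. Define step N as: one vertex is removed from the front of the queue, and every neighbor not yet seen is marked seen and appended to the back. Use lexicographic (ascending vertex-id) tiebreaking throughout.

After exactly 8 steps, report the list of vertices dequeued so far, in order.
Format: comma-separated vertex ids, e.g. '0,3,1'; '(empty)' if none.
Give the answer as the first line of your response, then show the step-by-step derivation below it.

2,4,5,6,0,3,7,1

step 1: dequeue 2; queue=[4,5,6]; order=2
step 2: dequeue 4; queue=[5,6,0,3]; order=2,4
step 3: dequeue 5; queue=[6,0,3,7]; order=2,4,5
step 4: dequeue 6; queue=[0,3,7]; order=2,4,5,6
step 5: dequeue 0; queue=[3,7,1]; order=2,4,5,6,0
step 6: dequeue 3; queue=[7,1]; order=2,4,5,6,0,3
step 7: dequeue 7; queue=[1]; order=2,4,5,6,0,3,7
step 8: dequeue 1; queue=[(empty)]; order=2,4,5,6,0,3,7,1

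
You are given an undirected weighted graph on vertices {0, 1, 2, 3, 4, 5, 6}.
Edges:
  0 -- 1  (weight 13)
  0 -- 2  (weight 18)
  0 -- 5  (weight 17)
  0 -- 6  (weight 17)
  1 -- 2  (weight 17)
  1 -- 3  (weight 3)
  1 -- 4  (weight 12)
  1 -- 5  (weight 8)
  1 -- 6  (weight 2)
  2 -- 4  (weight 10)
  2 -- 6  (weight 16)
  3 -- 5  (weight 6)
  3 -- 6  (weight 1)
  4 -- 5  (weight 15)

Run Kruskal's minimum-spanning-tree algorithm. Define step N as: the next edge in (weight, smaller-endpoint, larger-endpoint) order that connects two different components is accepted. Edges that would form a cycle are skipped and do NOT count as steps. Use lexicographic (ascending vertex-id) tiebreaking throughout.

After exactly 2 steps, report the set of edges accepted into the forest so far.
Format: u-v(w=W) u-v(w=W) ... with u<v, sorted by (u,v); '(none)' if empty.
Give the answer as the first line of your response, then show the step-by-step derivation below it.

1-6(w=2) 3-6(w=1)

step 1: add edge 3-6 (w=1); MST = {3-6(w=1)}
step 2: add edge 1-6 (w=2); MST = {1-6(w=2) 3-6(w=1)}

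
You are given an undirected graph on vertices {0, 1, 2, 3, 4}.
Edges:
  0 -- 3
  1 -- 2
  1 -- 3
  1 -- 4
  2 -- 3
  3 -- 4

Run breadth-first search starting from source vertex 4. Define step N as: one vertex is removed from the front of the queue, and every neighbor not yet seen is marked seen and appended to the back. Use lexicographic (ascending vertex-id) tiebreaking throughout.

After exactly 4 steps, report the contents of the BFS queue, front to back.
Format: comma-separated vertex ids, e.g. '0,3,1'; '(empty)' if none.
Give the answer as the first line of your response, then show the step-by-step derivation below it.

0

step 1: dequeue 4; queue=[1,3]; order=4
step 2: dequeue 1; queue=[3,2]; order=4,1
step 3: dequeue 3; queue=[2,0]; order=4,1,3
step 4: dequeue 2; queue=[0]; order=4,1,3,2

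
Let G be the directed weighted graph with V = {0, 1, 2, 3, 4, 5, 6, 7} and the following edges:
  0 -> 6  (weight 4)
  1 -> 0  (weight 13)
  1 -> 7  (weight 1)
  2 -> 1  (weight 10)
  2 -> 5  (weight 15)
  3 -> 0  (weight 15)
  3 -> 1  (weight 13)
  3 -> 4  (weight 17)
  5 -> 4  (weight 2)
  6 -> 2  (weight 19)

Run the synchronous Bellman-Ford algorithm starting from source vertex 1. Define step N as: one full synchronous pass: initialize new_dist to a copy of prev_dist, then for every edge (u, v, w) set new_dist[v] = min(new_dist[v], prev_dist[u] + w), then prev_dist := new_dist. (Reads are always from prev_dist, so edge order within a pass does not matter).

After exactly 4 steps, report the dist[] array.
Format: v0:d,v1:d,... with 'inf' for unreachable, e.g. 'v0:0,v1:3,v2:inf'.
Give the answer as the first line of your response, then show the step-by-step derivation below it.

v0:13,v1:0,v2:36,v3:inf,v4:inf,v5:51,v6:17,v7:1

step 1: dist = v0:13,v1:0,v2:inf,v3:inf,v4:inf,v5:inf,v6:inf,v7:1
step 2: dist = v0:13,v1:0,v2:inf,v3:inf,v4:inf,v5:inf,v6:17,v7:1
step 3: dist = v0:13,v1:0,v2:36,v3:inf,v4:inf,v5:inf,v6:17,v7:1
step 4: dist = v0:13,v1:0,v2:36,v3:inf,v4:inf,v5:51,v6:17,v7:1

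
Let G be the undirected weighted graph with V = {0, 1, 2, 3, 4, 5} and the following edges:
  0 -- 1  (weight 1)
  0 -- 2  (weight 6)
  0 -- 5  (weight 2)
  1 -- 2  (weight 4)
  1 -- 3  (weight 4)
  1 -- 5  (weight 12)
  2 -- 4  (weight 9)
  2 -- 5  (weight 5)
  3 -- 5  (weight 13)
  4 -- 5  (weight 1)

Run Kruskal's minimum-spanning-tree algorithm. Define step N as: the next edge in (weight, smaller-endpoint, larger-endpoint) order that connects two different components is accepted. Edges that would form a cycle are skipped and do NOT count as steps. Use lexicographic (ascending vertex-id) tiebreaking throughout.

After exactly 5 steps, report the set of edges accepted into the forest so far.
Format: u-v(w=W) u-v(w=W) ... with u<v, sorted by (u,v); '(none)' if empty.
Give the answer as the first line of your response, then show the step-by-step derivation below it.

0-1(w=1) 0-5(w=2) 1-2(w=4) 1-3(w=4) 4-5(w=1)

step 1: add edge 0-1 (w=1); MST = {0-1(w=1)}
step 2: add edge 4-5 (w=1); MST = {0-1(w=1) 4-5(w=1)}
step 3: add edge 0-5 (w=2); MST = {0-1(w=1) 0-5(w=2) 4-5(w=1)}
step 4: add edge 1-2 (w=4); MST = {0-1(w=1) 0-5(w=2) 1-2(w=4) 4-5(w=1)}
step 5: add edge 1-3 (w=4); MST = {0-1(w=1) 0-5(w=2) 1-2(w=4) 1-3(w=4) 4-5(w=1)}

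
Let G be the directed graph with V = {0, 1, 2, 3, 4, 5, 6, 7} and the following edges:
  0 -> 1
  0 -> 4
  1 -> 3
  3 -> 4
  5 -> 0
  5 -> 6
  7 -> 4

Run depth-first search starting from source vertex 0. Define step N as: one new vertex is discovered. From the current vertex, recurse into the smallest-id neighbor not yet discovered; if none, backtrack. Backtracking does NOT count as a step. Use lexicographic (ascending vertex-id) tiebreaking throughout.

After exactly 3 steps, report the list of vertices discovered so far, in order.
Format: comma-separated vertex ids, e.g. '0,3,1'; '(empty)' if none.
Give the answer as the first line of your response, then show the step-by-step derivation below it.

0,1,3

step 1: discover 0; path=0; order=0
step 2: discover 1; path=0>1; order=0,1
step 3: discover 3; path=0>1>3; order=0,1,3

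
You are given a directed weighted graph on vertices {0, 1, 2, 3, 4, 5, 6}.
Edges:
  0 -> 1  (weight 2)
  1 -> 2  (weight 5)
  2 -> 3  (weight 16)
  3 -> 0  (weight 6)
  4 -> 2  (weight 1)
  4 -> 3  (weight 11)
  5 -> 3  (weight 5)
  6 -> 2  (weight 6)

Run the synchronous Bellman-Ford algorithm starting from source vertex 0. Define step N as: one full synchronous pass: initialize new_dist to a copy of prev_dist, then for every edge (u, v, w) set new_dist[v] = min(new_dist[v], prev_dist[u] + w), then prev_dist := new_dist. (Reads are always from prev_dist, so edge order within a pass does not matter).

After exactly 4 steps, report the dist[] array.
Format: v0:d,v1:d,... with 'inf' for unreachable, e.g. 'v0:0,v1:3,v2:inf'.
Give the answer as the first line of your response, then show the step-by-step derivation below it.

v0:0,v1:2,v2:7,v3:23,v4:inf,v5:inf,v6:inf

step 1: dist = v0:0,v1:2,v2:inf,v3:inf,v4:inf,v5:inf,v6:inf
step 2: dist = v0:0,v1:2,v2:7,v3:inf,v4:inf,v5:inf,v6:inf
step 3: dist = v0:0,v1:2,v2:7,v3:23,v4:inf,v5:inf,v6:inf
step 4: dist = v0:0,v1:2,v2:7,v3:23,v4:inf,v5:inf,v6:inf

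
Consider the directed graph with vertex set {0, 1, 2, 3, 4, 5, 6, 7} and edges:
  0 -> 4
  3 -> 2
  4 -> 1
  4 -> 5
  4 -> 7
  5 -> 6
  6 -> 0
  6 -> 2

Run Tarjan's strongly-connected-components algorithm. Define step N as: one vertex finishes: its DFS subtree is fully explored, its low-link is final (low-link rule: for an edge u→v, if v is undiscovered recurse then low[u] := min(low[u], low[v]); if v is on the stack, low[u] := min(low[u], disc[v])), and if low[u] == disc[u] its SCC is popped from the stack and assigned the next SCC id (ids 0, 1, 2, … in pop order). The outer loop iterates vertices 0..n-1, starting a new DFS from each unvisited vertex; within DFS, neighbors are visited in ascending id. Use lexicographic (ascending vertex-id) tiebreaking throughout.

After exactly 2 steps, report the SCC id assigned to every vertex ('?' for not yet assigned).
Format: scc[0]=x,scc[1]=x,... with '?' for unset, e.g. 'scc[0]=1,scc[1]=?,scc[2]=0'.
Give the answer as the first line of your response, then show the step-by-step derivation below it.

scc[0]=?,scc[1]=0,scc[2]=1,scc[3]=?,scc[4]=?,scc[5]=?,scc[6]=?,scc[7]=?

step 1: low=(low[0]=0,low[1]=2,low[2]=?,low[3]=?,low[4]=1,low[5]=?,low[6]=?,low[7]=?); scc=(scc[0]=?,scc[1]=0,scc[2]=?,scc[3]=?,scc[4]=?,scc[5]=?,scc[6]=?,scc[7]=?)
step 2: low=(low[0]=0,low[1]=2,low[2]=5,low[3]=?,low[4]=1,low[5]=3,low[6]=0,low[7]=?); scc=(scc[0]=?,scc[1]=0,scc[2]=1,scc[3]=?,scc[4]=?,scc[5]=?,scc[6]=?,scc[7]=?)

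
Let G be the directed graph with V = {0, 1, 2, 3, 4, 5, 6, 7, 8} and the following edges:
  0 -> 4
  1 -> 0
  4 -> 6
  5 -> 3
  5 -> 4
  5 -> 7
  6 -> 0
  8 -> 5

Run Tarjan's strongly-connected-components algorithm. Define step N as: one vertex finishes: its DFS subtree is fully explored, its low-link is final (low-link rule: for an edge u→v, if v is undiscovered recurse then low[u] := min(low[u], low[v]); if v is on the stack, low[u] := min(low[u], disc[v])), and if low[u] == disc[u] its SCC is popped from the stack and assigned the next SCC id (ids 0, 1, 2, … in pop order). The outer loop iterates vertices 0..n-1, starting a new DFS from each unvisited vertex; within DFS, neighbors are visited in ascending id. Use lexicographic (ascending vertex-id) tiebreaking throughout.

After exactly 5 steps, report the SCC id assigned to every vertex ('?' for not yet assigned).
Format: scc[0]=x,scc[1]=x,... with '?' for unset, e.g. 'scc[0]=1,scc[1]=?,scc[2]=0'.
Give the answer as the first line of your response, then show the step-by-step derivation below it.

scc[0]=0,scc[1]=1,scc[2]=2,scc[3]=?,scc[4]=0,scc[5]=?,scc[6]=0,scc[7]=?,scc[8]=?

step 1: low=(low[0]=0,low[1]=?,low[2]=?,low[3]=?,low[4]=1,low[5]=?,low[6]=0,low[7]=?,low[8]=?); scc=(scc[0]=?,scc[1]=?,scc[2]=?,scc[3]=?,scc[4]=?,scc[5]=?,scc[6]=?,scc[7]=?,scc[8]=?)
step 2: low=(low[0]=0,low[1]=?,low[2]=?,low[3]=?,low[4]=0,low[5]=?,low[6]=0,low[7]=?,low[8]=?); scc=(scc[0]=?,scc[1]=?,scc[2]=?,scc[3]=?,scc[4]=?,scc[5]=?,scc[6]=?,scc[7]=?,scc[8]=?)
step 3: low=(low[0]=0,low[1]=?,low[2]=?,low[3]=?,low[4]=0,low[5]=?,low[6]=0,low[7]=?,low[8]=?); scc=(scc[0]=0,scc[1]=?,scc[2]=?,scc[3]=?,scc[4]=0,scc[5]=?,scc[6]=0,scc[7]=?,scc[8]=?)
step 4: low=(low[0]=0,low[1]=3,low[2]=?,low[3]=?,low[4]=0,low[5]=?,low[6]=0,low[7]=?,low[8]=?); scc=(scc[0]=0,scc[1]=1,scc[2]=?,scc[3]=?,scc[4]=0,scc[5]=?,scc[6]=0,scc[7]=?,scc[8]=?)
step 5: low=(low[0]=0,low[1]=3,low[2]=4,low[3]=?,low[4]=0,low[5]=?,low[6]=0,low[7]=?,low[8]=?); scc=(scc[0]=0,scc[1]=1,scc[2]=2,scc[3]=?,scc[4]=0,scc[5]=?,scc[6]=0,scc[7]=?,scc[8]=?)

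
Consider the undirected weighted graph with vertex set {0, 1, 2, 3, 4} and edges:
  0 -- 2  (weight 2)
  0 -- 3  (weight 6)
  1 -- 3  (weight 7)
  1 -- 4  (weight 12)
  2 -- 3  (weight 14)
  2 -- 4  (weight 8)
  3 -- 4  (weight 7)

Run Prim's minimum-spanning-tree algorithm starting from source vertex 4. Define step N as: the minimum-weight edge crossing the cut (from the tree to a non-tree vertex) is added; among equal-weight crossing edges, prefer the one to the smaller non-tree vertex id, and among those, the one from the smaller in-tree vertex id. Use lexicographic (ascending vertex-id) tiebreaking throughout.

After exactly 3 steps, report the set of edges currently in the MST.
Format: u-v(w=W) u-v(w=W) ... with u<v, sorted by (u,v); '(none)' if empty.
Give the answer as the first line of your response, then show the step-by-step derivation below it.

0-2(w=2) 0-3(w=6) 3-4(w=7)

step 1: add edge 3-4 (w=7); MST = {3-4(w=7)}
step 2: add edge 0-3 (w=6); MST = {0-3(w=6) 3-4(w=7)}
step 3: add edge 0-2 (w=2); MST = {0-2(w=2) 0-3(w=6) 3-4(w=7)}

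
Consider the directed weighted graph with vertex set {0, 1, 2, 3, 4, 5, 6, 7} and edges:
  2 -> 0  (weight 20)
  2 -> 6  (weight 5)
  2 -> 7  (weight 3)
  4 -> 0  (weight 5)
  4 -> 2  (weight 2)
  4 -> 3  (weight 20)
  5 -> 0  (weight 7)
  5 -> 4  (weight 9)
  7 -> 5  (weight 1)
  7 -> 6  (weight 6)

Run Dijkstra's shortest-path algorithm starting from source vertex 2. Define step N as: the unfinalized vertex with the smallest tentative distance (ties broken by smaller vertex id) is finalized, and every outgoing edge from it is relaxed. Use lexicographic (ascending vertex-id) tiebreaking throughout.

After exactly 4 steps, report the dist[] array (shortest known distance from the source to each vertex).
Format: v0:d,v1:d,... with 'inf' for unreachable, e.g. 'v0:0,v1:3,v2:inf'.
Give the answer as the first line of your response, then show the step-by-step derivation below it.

v0:11,v1:inf,v2:0,v3:inf,v4:13,v5:4,v6:5,v7:3

step 1: dist = v0:20,v1:inf,v2:0,v3:inf,v4:inf,v5:inf,v6:5,v7:3
step 2: dist = v0:20,v1:inf,v2:0,v3:inf,v4:inf,v5:4,v6:5,v7:3
step 3: dist = v0:11,v1:inf,v2:0,v3:inf,v4:13,v5:4,v6:5,v7:3
step 4: dist = v0:11,v1:inf,v2:0,v3:inf,v4:13,v5:4,v6:5,v7:3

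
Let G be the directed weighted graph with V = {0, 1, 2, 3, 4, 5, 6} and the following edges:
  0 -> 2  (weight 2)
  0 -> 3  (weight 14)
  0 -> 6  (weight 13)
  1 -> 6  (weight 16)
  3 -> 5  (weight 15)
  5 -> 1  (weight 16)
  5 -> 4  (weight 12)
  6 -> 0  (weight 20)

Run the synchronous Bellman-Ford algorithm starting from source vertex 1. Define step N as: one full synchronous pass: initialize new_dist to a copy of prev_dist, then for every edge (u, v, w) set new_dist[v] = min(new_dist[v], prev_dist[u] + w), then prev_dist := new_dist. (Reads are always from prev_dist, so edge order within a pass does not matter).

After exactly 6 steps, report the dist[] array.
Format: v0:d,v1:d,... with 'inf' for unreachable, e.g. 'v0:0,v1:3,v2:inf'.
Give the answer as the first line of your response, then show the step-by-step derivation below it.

v0:36,v1:0,v2:38,v3:50,v4:77,v5:65,v6:16

step 1: dist = v0:inf,v1:0,v2:inf,v3:inf,v4:inf,v5:inf,v6:16
step 2: dist = v0:36,v1:0,v2:inf,v3:inf,v4:inf,v5:inf,v6:16
step 3: dist = v0:36,v1:0,v2:38,v3:50,v4:inf,v5:inf,v6:16
step 4: dist = v0:36,v1:0,v2:38,v3:50,v4:inf,v5:65,v6:16
step 5: dist = v0:36,v1:0,v2:38,v3:50,v4:77,v5:65,v6:16
step 6: dist = v0:36,v1:0,v2:38,v3:50,v4:77,v5:65,v6:16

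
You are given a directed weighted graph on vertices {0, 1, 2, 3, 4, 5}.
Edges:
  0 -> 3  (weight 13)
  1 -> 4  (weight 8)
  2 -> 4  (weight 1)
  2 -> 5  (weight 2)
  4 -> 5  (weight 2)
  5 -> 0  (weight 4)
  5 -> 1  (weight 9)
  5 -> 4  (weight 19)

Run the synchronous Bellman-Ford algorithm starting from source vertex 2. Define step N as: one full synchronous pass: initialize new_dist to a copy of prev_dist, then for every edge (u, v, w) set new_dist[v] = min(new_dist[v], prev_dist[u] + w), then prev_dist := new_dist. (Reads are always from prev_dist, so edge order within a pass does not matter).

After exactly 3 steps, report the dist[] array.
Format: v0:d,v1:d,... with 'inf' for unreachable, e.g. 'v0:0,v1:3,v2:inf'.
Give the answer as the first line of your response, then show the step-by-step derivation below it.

v0:6,v1:11,v2:0,v3:19,v4:1,v5:2

step 1: dist = v0:inf,v1:inf,v2:0,v3:inf,v4:1,v5:2
step 2: dist = v0:6,v1:11,v2:0,v3:inf,v4:1,v5:2
step 3: dist = v0:6,v1:11,v2:0,v3:19,v4:1,v5:2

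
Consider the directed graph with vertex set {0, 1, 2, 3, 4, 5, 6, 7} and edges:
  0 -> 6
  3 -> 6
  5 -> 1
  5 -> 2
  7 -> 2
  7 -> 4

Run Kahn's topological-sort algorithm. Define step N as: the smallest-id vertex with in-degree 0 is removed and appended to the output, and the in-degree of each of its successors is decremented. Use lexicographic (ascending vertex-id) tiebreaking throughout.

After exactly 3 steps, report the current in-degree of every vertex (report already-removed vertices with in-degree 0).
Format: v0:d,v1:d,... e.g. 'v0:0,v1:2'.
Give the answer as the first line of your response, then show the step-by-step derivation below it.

v0:0,v1:0,v2:1,v3:0,v4:1,v5:0,v6:0,v7:0

step 1: output 0; order=[0]; indeg=(0,1,2,0,1,0,1,0)
step 2: output 3; order=[0,3]; indeg=(0,1,2,0,1,0,0,0)
step 3: output 5; order=[0,3,5]; indeg=(0,0,1,0,1,0,0,0)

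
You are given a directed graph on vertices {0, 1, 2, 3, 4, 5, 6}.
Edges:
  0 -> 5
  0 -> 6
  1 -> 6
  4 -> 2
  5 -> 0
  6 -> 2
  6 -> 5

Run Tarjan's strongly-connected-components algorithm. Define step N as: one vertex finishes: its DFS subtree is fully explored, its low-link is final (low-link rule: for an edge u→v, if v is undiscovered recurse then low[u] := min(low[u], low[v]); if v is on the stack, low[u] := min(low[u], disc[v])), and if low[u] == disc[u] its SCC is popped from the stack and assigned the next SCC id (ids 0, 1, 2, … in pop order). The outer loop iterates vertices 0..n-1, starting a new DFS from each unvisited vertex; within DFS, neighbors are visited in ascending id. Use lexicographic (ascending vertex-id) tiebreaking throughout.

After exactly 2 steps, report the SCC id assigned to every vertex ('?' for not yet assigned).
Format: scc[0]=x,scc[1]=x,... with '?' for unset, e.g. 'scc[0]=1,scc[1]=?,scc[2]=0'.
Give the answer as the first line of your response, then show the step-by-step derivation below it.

scc[0]=?,scc[1]=?,scc[2]=0,scc[3]=?,scc[4]=?,scc[5]=?,scc[6]=?

step 1: low=(low[0]=0,low[1]=?,low[2]=?,low[3]=?,low[4]=?,low[5]=0,low[6]=?); scc=(scc[0]=?,scc[1]=?,scc[2]=?,scc[3]=?,scc[4]=?,scc[5]=?,scc[6]=?)
step 2: low=(low[0]=0,low[1]=?,low[2]=3,low[3]=?,low[4]=?,low[5]=0,low[6]=2); scc=(scc[0]=?,scc[1]=?,scc[2]=0,scc[3]=?,scc[4]=?,scc[5]=?,scc[6]=?)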